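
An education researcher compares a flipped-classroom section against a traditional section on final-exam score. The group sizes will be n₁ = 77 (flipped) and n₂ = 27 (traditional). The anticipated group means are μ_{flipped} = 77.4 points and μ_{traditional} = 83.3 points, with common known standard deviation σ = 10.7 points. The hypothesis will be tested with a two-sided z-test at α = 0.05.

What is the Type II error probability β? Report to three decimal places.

Standardized effect: d = |μ_{flipped} − μ_{traditional}| / σ = |77.4 − 83.3| / 10.7 = 0.5514
Noncentrality parameter: δ = d / √(1/n₁ + 1/n₂) = 0.5514 / √(1/77 + 1/27) = 2.4654
Two-sided α = 0.05 → critical value z_{0.025} = 1.960.
Power = Φ(δ − 1.960) + Φ(−δ − 1.960) = Φ(0.505) + Φ(-4.425) = 0.6934 + 0.0000 = 0.6934.
Type II error: β = 1 − power = 1 − 0.6934 = 0.3066.

β ≈ 0.307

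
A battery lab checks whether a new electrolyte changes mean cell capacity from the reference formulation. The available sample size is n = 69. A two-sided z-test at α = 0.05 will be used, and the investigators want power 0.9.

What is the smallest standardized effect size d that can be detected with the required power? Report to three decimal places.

Need Φ(δ − 1.960) = 0.9, so δ = 1.960 + 1.282 = 3.242.
(Lower-tail contribution to power is negligible for δ > 0.)
δ = d·√n ⇒ d = δ/√n = 3.242/√69 = 0.3902.

d ≈ 0.390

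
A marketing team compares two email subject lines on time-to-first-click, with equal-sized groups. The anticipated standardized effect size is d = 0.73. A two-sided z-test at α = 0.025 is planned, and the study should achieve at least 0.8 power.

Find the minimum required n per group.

Set Φ(δ − 2.241) = 0.8; then δ − 2.241 = Φ⁻¹(0.8) = 0.842, giving δ = 3.083.
(Ignoring the negligible lower-tail rejection probability gives the usual closed-form inversion.)
δ = d·√(n/2) ⇒ n = 2(δ/d)² = 2 × (3.083 / 0.73)² = 35.67.
Rounding up, n = 36 per group.

n = 36 per group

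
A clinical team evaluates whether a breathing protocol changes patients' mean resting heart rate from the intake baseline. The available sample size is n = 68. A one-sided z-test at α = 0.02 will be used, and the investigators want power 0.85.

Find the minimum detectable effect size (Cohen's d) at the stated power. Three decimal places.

Required noncentrality: δ = z_{0.02} + z_{0.15} = 2.054 + 1.036 = 3.090.
δ = d·√n ⇒ d = δ/√n = 3.090/√68 = 0.3747.

d ≈ 0.375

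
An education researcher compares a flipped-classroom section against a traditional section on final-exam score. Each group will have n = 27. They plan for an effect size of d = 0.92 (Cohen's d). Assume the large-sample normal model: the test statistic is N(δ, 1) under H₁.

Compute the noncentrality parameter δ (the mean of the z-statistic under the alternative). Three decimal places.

δ ≈ 3.380

δ = d·√(n/2) = 0.92 × √(27/2) = 3.3803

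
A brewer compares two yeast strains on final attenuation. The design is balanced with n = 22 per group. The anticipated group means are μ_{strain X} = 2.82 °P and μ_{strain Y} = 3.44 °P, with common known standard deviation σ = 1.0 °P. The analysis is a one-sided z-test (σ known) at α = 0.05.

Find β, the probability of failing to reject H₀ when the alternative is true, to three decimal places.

Standardized effect: d = |μ_{strain X} − μ_{strain Y}| / σ = |2.82 − 3.44| / 1.0 = 0.6200
Noncentrality parameter: δ = d·√(n/2) = 0.6200 × √(22/2) = 2.0563
One-sided α = 0.05 → critical value z_{0.05} = 1.645.
Power = Φ(δ − 1.645) = Φ(0.411) = 0.6596.
Type II error: β = 1 − power = 1 − 0.6596 = 0.3404.

β ≈ 0.340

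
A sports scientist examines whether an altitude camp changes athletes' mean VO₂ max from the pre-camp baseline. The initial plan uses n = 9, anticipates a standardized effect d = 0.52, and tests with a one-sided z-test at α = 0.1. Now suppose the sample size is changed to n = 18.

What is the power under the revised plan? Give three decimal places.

Power ≈ 0.822

With n = 18: δ = d·√n = 0.52 × √18 = 2.2062. Critical value z_{0.1} = 1.282.
Revised power = P(Z > 1.282 − δ) = Φ(0.925) = 0.8224.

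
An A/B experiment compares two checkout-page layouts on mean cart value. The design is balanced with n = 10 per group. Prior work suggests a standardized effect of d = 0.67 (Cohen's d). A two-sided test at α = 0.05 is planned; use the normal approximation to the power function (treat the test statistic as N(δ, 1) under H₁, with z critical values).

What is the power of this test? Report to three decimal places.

Power ≈ 0.322

Noncentrality parameter: δ = d·√(n/2) = 0.67 × √(10/2) = 1.4982
Critical value for a two-sided test at α = 0.05: z_{α/2} = 1.960.
Power = Φ(δ − 1.960) + Φ(−δ − 1.960) = Φ(-0.462) + Φ(-3.458) = 0.3221 + 0.0003 = 0.3224.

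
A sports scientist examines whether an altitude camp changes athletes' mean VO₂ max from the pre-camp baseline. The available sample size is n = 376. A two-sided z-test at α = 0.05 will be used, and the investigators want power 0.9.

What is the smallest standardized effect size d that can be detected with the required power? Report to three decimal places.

d ≈ 0.167

Required noncentrality: δ = z_{0.025} + z_{0.10} = 1.960 + 1.282 = 3.242.
(The second rejection-region term Φ(−δ − z_{α/2}) is negligible and dropped.)
δ = d·√n ⇒ d = δ/√n = 3.242/√376 = 0.1672.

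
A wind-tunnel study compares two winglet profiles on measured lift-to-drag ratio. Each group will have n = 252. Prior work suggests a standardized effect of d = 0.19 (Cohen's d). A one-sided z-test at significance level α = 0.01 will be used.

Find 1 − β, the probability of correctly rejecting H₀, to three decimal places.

Noncentrality parameter: δ = d·√(n/2) = 0.19 × √(252/2) = 2.1327
Critical value for a one-sided test at α = 0.01: z_α = 2.326.
Power = Φ(δ − 2.326) = Φ(-0.194) = 0.4232.

Power ≈ 0.423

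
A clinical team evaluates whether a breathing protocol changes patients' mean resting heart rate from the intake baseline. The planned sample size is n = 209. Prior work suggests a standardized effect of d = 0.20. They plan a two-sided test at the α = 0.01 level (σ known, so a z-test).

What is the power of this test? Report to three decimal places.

Power ≈ 0.624

Noncentrality parameter: δ = d·√n = 0.20 × √209 = 2.8914
Critical value for a two-sided test at α = 0.01: z_{α/2} = 2.576.
Power = Φ(δ − 2.576) + Φ(−δ − 2.576) = Φ(0.316) + Φ(-5.467) = 0.6238 + 0.0000 = 0.6238.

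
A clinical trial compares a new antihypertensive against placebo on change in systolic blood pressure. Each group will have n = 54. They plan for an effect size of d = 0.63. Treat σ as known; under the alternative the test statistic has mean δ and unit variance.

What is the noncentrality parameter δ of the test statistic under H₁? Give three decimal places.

δ ≈ 3.274

δ = d·√(n/2) = 0.63 × √(54/2) = 3.2736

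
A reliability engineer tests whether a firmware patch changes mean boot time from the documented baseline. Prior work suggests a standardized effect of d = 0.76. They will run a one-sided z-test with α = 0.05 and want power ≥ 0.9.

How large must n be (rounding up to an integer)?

n = 15

Set Φ(δ − 1.645) = 0.9; then δ − 1.645 = Φ⁻¹(0.9) = 1.282, giving δ = 2.926.
δ = d·√n ⇒ n = (δ/d)² = (2.926 / 0.76)² = 14.83.
Rounding up, n = 15.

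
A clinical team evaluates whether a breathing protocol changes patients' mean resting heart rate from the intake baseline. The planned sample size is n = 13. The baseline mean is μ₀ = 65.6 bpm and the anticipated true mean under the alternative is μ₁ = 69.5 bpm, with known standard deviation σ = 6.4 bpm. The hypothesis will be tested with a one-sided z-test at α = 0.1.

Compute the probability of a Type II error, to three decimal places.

Standardized effect: d = |μ₁ − μ₀| / σ = |69.5 − 65.6| / 6.4 = 0.6094
Noncentrality parameter: δ = d·√n = 0.6094 × √13 = 2.1971
One-sided α = 0.1 → critical value z_{0.1} = 1.282.
Power = Φ(δ − 1.282) = Φ(0.916) = 0.8201.
Type II error: β = 1 − power = 1 − 0.8201 = 0.1799.

β ≈ 0.180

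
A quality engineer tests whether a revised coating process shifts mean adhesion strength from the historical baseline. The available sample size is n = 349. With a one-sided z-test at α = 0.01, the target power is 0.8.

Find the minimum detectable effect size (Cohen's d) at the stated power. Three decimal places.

Need Φ(δ − 2.326) = 0.8, so δ = 2.326 + 0.842 = 3.168.
δ = d·√n ⇒ d = δ/√n = 3.168/√349 = 0.1696.

d ≈ 0.170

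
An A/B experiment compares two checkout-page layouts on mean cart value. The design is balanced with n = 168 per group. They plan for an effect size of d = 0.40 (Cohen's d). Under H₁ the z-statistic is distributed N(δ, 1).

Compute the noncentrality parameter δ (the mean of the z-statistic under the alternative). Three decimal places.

δ ≈ 3.666

δ = d·√(n/2) = 0.40 × √(168/2) = 3.6661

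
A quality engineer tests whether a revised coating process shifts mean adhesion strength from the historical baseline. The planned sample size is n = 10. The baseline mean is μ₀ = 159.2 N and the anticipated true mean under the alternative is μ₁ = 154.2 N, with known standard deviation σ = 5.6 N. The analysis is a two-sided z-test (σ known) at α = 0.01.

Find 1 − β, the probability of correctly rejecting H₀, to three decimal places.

Power ≈ 0.598

Standardized effect: d = |μ₁ − μ₀| / σ = |154.2 − 159.2| / 5.6 = 0.8929
Noncentrality parameter: δ = d·√n = 0.8929 × √10 = 2.8235
Critical value for a two-sided test at α = 0.01: z_{α/2} = 2.576.
Power = Φ(δ − 2.576) + Φ(−δ − 2.576) = Φ(0.248) + Φ(-5.399) = 0.5978 + 0.0000 = 0.5978.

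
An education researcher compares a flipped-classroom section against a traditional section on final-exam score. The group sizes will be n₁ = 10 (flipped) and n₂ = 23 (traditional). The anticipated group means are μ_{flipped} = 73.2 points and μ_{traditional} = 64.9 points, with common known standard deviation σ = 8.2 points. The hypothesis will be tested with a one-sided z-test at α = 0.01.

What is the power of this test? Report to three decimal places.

Standardized effect: d = |μ_{flipped} − μ_{traditional}| / σ = |73.2 − 64.9| / 8.2 = 1.0122
Noncentrality parameter: δ = d / √(1/n₁ + 1/n₂) = 1.0122 / √(1/10 + 1/23) = 2.6722
Critical value for a one-sided test at α = 0.01: z_α = 2.326.
Power = P(Z > 2.326 − δ) = Φ(0.346) = 0.6353.

Power ≈ 0.635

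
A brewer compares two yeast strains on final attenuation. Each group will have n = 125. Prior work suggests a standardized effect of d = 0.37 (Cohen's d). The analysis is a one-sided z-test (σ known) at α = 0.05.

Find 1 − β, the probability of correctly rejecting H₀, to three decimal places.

Power ≈ 0.900

Noncentrality parameter: δ = d·√(n/2) = 0.37 × √(125/2) = 2.9251
One-sided α = 0.05 → critical value z_{0.05} = 1.645.
Power = P(Z > 1.645 − δ) = Φ(1.280) = 0.8998.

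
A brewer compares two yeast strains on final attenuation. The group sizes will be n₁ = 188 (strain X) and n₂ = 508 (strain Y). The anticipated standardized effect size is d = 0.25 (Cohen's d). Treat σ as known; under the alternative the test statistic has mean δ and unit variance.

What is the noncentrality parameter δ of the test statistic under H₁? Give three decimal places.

The noncentrality parameter scales effect size by the design's sample-size factor: δ = d / √(1/n₁ + 1/n₂) = 0.25 / √(1/188 + 1/508) = 2.9285

δ ≈ 2.929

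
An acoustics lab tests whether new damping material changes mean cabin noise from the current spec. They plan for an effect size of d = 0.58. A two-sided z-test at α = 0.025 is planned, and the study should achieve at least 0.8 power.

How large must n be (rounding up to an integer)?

n = 29

For power 0.8 need Φ(δ − z_{0.0125}) = 0.8, so δ = z_{0.0125} + z_{0.20} = 2.241 + 0.842 = 3.083.
(The Φ(−δ − z_{α/2}) term is vanishingly small for δ > 0 and is dropped in the standard sample-size formula.)
δ = d·√n ⇒ n = (δ/d)² = (3.083 / 0.58)² = 28.26.
Rounding up, n = 29.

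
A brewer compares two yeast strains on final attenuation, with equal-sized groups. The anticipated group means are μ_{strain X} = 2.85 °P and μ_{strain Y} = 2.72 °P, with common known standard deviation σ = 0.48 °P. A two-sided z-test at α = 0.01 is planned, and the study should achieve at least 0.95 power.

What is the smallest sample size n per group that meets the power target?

Standardized effect: d = |μ_{strain X} − μ_{strain Y}| / σ = |2.85 − 2.72| / 0.48 = 0.2708
For power 0.95 need Φ(δ − z_{0.005}) = 0.95, so δ = z_{0.005} + z_{0.05} = 2.576 + 1.645 = 4.221.
(The Φ(−δ − z_{α/2}) term is vanishingly small for δ > 0 and is dropped in the standard sample-size formula.)
δ = d·√(n/2) ⇒ n = 2(δ/d)² = 2 × (4.221 / 0.2708)² = 485.73.
Round up to the next whole unit.

n = 486 per group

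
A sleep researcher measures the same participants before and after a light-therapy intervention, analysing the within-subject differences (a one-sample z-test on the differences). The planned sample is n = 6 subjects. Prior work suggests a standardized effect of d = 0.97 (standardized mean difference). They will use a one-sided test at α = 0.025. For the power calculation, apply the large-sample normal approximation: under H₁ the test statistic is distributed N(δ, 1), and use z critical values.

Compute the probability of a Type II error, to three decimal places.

β ≈ 0.339

Noncentrality parameter: δ = d·√n = 0.97 × √6 = 2.3760
Critical value for a one-sided test at α = 0.025: z_α = 1.960.
Power = P(Z > 1.960 − δ) = Φ(0.416) = 0.6613.
Type II error: β = 1 − power = 1 − 0.6613 = 0.3387.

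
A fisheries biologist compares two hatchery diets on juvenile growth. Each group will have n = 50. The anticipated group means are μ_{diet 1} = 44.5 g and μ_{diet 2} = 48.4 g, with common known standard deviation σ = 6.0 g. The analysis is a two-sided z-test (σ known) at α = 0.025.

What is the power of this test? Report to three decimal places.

Standardized effect: d = |μ_{diet 1} − μ_{diet 2}| / σ = |44.5 − 48.4| / 6.0 = 0.6500
Noncentrality parameter: δ = d·√(n/2) = 0.6500 × √(50/2) = 3.2500
Critical value for a two-sided test at α = 0.025: z_{α/2} = 2.241.
Power = Φ(δ − 2.241) + Φ(−δ − 2.241) = Φ(1.009) + Φ(-5.491) = 0.8434 + 0.0000 = 0.8434.

Power ≈ 0.843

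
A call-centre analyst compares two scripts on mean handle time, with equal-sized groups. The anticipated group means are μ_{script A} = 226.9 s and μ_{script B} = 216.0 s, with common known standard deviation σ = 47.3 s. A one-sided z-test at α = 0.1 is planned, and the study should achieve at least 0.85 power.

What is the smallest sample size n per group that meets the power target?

Standardized effect: d = |μ_{script A} − μ_{script B}| / σ = |226.9 − 216.0| / 47.3 = 0.2304
For power 0.85 need Φ(δ − z_{0.1}) = 0.85, so δ = z_{0.1} + z_{0.15} = 1.282 + 1.036 = 2.318.
δ = d·√(n/2) ⇒ n = 2(δ/d)² = 2 × (2.318 / 0.2304)² = 202.36.
Round up to the next whole unit.

n = 203 per group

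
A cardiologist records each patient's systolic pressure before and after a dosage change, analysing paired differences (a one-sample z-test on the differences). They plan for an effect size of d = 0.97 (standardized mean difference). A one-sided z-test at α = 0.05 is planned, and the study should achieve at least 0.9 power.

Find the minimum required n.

For power 0.9 need Φ(δ − z_{0.05}) = 0.9, so δ = z_{0.05} + z_{0.10} = 1.645 + 1.282 = 2.926.
δ = d·√n ⇒ n = (δ/d)² = (2.926 / 0.97)² = 9.10.
Rounding up, n = 10.

n = 10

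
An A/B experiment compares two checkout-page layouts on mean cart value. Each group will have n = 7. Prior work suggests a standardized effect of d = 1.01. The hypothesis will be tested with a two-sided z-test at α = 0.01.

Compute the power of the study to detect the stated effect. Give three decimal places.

Noncentrality parameter: δ = d·√(n/2) = 1.01 × √(7/2) = 1.8895
Critical value for a two-sided test at α = 0.01: z_{α/2} = 2.576.
Power = Φ(δ − 2.576) + Φ(−δ − 2.576) = Φ(-0.686) + Φ(-4.465) = 0.2463 + 0.0000 = 0.2463.

Power ≈ 0.246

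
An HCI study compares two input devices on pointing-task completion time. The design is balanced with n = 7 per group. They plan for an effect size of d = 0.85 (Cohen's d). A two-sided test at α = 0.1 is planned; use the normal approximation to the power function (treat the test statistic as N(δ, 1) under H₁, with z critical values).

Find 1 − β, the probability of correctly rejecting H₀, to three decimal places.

Noncentrality parameter: δ = d·√(n/2) = 0.85 × √(7/2) = 1.5902
Two-sided α = 0.1 → critical value z_{0.05} = 1.645.
Power = Φ(δ − 1.645) + Φ(−δ − 1.645) = Φ(-0.055) + Φ(-3.235) = 0.4782 + 0.0006 = 0.4788.

Power ≈ 0.479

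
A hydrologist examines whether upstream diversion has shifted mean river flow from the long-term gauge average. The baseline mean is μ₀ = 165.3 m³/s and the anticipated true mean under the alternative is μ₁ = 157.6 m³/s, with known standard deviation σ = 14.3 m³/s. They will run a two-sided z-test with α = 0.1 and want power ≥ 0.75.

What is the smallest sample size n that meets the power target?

Standardized effect: d = |μ₁ − μ₀| / σ = |157.6 − 165.3| / 14.3 = 0.5385
Set Φ(δ − 1.645) = 0.75; then δ − 1.645 = Φ⁻¹(0.75) = 0.674, giving δ = 2.319.
(For δ > 0 the lower-tail rejection region contributes negligibly to power, so the one-term inversion is standard.)
δ = d·√n ⇒ n = (δ/d)² = (2.319 / 0.5385)² = 18.55.
Rounding up, n = 19.

n = 19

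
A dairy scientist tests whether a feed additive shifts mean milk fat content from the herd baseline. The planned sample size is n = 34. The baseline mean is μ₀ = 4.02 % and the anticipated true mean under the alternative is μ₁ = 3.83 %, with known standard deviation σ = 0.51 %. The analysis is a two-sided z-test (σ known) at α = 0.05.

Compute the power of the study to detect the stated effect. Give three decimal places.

Standardized effect: d = |μ₁ − μ₀| / σ = |3.83 − 4.02| / 0.51 = 0.3725
Noncentrality parameter: δ = d·√n = 0.3725 × √34 = 2.1723
Critical value for a two-sided test at α = 0.05: z_{α/2} = 1.960.
Power = Φ(δ − 1.960) + Φ(−δ − 1.960) = Φ(0.212) + Φ(-4.132) = 0.5841 + 0.0000 = 0.5841.

Power ≈ 0.584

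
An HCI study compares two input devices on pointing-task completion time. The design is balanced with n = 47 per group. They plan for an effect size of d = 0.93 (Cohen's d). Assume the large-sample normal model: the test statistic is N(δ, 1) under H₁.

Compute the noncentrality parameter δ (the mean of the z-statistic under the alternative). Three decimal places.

δ ≈ 4.508

The noncentrality parameter scales effect size by the design's sample-size factor: δ = d·√(n/2) = 0.93 × √(47/2) = 4.5083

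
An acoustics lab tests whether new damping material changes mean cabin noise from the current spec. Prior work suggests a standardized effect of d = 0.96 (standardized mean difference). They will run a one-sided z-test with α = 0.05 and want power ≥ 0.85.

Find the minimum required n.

n = 8

Set Φ(δ − 1.645) = 0.85; then δ − 1.645 = Φ⁻¹(0.85) = 1.036, giving δ = 2.681.
δ = d·√n ⇒ n = (δ/d)² = (2.681 / 0.96)² = 7.80.
Round up to the next whole unit.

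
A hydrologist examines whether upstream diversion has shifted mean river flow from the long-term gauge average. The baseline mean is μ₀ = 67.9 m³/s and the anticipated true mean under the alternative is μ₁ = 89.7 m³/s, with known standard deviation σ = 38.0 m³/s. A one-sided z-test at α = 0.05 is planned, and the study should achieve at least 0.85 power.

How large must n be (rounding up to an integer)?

n = 22

Standardized effect: d = |μ₁ − μ₀| / σ = |89.7 − 67.9| / 38.0 = 0.5737
Set Φ(δ − 1.645) = 0.85; then δ − 1.645 = Φ⁻¹(0.85) = 1.036, giving δ = 2.681.
δ = d·√n ⇒ n = (δ/d)² = (2.681 / 0.5737)² = 21.84.
Round up to the next whole unit.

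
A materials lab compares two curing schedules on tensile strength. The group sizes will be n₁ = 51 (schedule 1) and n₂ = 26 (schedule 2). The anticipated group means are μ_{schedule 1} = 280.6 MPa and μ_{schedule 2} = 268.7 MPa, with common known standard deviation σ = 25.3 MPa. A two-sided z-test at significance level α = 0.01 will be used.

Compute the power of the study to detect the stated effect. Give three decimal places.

Power ≈ 0.266

Standardized effect: d = |μ_{schedule 1} − μ_{schedule 2}| / σ = |280.6 − 268.7| / 25.3 = 0.4704
Noncentrality parameter: δ = d / √(1/n₁ + 1/n₂) = 0.4704 / √(1/51 + 1/26) = 1.9519
Critical value for a two-sided test at α = 0.01: z_{α/2} = 2.576.
Power = Φ(δ − 2.576) + Φ(−δ − 2.576) = Φ(-0.624) + Φ(-4.528) = 0.2663 + 0.0000 = 0.2663.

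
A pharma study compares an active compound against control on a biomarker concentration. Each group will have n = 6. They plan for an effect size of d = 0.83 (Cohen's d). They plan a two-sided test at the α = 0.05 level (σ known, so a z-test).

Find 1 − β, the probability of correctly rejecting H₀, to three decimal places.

Noncentrality parameter: δ = d·√(n/2) = 0.83 × √(6/2) = 1.4376
Critical value for a two-sided test at α = 0.05: z_{α/2} = 1.960.
Power = Φ(δ − 1.960) + Φ(−δ − 1.960) = Φ(-0.522) + Φ(-3.398) = 0.3007 + 0.0003 = 0.3010.

Power ≈ 0.301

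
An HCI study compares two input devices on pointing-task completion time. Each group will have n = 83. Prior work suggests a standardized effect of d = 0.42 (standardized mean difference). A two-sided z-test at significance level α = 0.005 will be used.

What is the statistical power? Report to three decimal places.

Power ≈ 0.460

Noncentrality parameter: λ = d·√(n/2) = 0.42 × √(83/2) = 2.7057
Two-sided α = 0.005 → critical value z_{0.0025} = 2.807.
Power = Φ(λ − 2.807) + Φ(−λ − 2.807) = Φ(-0.101) + Φ(-5.513) = 0.4596 + 0.0000 = 0.4596.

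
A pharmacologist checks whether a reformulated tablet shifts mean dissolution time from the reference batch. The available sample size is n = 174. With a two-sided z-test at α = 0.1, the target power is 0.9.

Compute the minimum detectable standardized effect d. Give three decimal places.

Need Φ(δ − 1.645) = 0.9, so δ = 1.645 + 1.282 = 2.926.
(Lower-tail contribution to power is negligible for δ > 0.)
δ = d·√n ⇒ d = δ/√n = 2.926/√174 = 0.2219.

d ≈ 0.222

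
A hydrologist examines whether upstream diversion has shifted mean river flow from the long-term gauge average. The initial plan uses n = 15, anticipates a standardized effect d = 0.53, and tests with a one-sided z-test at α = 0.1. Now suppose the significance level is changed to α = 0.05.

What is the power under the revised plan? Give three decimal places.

Power ≈ 0.658

δ = d·√n = 0.53 × √15 = 2.0527 (unchanged). New critical value: z_{0.05} = 1.645.
Revised power = Φ(δ − 1.645) = Φ(0.408) = 0.6583.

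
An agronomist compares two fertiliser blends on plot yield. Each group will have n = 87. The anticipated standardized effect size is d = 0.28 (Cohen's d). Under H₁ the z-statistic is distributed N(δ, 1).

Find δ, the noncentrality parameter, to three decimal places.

The noncentrality parameter scales effect size by the design's sample-size factor: δ = d·√(n/2) = 0.28 × √(87/2) = 1.8467

δ ≈ 1.847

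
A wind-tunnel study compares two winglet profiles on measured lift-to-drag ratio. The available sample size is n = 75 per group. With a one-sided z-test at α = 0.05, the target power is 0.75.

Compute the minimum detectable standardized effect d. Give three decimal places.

d ≈ 0.379

Need Φ(δ − 1.645) = 0.75, so δ = 1.645 + 0.674 = 2.319.
δ = d·√(n/2) ⇒ d = δ/√(n/2) = 2.319/√(75/2) = 0.3787.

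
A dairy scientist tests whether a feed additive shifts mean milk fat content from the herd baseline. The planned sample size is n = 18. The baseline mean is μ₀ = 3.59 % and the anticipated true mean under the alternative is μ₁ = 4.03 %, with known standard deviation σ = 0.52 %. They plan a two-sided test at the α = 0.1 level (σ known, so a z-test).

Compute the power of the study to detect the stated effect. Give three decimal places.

Standardized effect: d = |μ₁ − μ₀| / σ = |4.03 − 3.59| / 0.52 = 0.8462
Noncentrality parameter: δ = d·√n = 0.8462 × √18 = 3.5899
Critical value for a two-sided test at α = 0.1: z_{α/2} = 1.645.
Power = Φ(δ − 1.645) + Φ(−δ − 1.645) = Φ(1.945) + Φ(-5.235) = 0.9741 + 0.0000 = 0.9741.

Power ≈ 0.974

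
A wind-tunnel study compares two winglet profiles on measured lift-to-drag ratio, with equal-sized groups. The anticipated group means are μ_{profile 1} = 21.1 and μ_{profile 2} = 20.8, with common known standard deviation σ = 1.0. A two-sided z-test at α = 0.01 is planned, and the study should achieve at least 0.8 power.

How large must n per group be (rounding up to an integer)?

n = 260 per group

Standardized effect: d = |μ_{profile 1} − μ_{profile 2}| / σ = |21.1 − 20.8| / 1.0 = 0.3000
For power 0.8 need Φ(δ − z_{0.005}) = 0.8, so δ = z_{0.005} + z_{0.20} = 2.576 + 0.842 = 3.417.
(The Φ(−δ − z_{α/2}) term is vanishingly small for δ > 0 and is dropped in the standard sample-size formula.)
δ = d·√(n/2) ⇒ n = 2(δ/d)² = 2 × (3.417 / 0.3000)² = 259.53.
Rounding up, n = 260 per group.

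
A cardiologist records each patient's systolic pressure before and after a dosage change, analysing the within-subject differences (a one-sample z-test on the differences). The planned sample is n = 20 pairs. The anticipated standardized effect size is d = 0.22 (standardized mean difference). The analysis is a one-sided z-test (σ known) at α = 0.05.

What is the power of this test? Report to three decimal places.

Power ≈ 0.254

Noncentrality parameter: δ = d·√n = 0.22 × √20 = 0.9839
One-sided α = 0.05 → critical value z_{0.05} = 1.645.
Power = P(Z > 1.645 − δ) = Φ(-0.661) = 0.2543.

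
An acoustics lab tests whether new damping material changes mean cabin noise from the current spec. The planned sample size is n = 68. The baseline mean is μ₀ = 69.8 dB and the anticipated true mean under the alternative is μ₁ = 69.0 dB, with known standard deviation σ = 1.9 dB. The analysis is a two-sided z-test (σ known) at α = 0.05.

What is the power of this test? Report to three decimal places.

Power ≈ 0.935

Standardized effect: d = |μ₁ − μ₀| / σ = |69.0 − 69.8| / 1.9 = 0.4211
Noncentrality parameter: δ = d·√n = 0.4211 × √68 = 3.4721
Two-sided α = 0.05 → critical value z_{0.025} = 1.960.
Power = Φ(δ − 1.960) + Φ(−δ − 1.960) = Φ(1.512) + Φ(-5.432) = 0.9347 + 0.0000 = 0.9347.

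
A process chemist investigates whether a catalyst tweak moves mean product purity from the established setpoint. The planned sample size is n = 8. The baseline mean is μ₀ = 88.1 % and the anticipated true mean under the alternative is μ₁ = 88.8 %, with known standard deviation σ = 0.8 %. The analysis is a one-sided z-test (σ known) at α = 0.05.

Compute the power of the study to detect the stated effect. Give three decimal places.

Standardized effect: d = |μ₁ − μ₀| / σ = |88.8 − 88.1| / 0.8 = 0.8750
Noncentrality parameter: δ = d·√n = 0.8750 × √8 = 2.4749
One-sided α = 0.05 → critical value z_{0.05} = 1.645.
Power = Φ(δ − 1.645) = Φ(0.830) = 0.7967.

Power ≈ 0.797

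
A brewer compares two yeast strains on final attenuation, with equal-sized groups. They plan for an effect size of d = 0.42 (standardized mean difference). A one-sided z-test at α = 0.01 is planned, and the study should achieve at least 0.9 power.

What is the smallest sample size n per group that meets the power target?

n = 148 per group

For power 0.9 need Φ(δ − z_{0.01}) = 0.9, so δ = z_{0.01} + z_{0.10} = 2.326 + 1.282 = 3.608.
δ = d·√(n/2) ⇒ n = 2(δ/d)² = 2 × (3.608 / 0.42)² = 147.58.
Rounding up, n = 148 per group.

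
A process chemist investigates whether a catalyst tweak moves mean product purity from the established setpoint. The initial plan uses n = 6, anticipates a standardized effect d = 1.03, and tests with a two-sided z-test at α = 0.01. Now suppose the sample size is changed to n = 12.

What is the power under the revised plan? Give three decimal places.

With n = 12: δ = d·√n = 1.03 × √12 = 3.5680. Critical value z_{0.005} = 2.576.
Revised power = Φ(δ − 2.576) + Φ(−δ − 2.576) = Φ(0.992) + Φ(-6.144) = 0.8394 + 0.0000 = 0.8394.

Power ≈ 0.839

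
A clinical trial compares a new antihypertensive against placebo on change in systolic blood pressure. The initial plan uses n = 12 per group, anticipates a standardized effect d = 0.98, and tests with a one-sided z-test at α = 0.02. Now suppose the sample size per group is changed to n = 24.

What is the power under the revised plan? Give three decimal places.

Power ≈ 0.910

With n = 24 per group: δ = d·√(n/2) = 0.98 × √(24/2) = 3.3948. Critical value z_{0.02} = 2.054.
Revised power = P(Z > 2.054 − δ) = Φ(1.341) = 0.9101.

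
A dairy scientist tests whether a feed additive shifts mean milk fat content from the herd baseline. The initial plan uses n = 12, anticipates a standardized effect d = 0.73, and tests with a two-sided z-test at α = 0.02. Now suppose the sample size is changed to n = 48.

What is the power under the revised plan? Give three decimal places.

With n = 48: δ = d·√n = 0.73 × √48 = 5.0576. Critical value z_{0.01} = 2.326.
Revised power = Φ(δ − 2.326) + Φ(−δ − 2.326) = Φ(2.731) + Φ(-7.384) = 0.9968 + 0.0000 = 0.9968.

Power ≈ 0.997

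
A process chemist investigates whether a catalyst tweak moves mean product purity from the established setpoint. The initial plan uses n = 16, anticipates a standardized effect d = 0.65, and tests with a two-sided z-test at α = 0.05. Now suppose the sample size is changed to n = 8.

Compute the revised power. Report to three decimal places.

With n = 8: δ = d·√n = 0.65 × √8 = 1.8385. Critical value z_{0.025} = 1.960.
Revised power = Φ(δ − 1.960) + Φ(−δ − 1.960) = Φ(-0.121) + Φ(-3.798) = 0.4517 + 0.0001 = 0.4517.

Power ≈ 0.452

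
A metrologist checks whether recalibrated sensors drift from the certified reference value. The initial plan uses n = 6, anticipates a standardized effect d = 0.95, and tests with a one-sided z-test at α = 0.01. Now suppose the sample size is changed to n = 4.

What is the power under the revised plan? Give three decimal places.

Power ≈ 0.335

With n = 4: δ = d·√n = 0.95 × √4 = 1.9000. Critical value z_{0.01} = 2.326.
Revised power = Φ(δ − 2.326) = Φ(-0.426) = 0.3349.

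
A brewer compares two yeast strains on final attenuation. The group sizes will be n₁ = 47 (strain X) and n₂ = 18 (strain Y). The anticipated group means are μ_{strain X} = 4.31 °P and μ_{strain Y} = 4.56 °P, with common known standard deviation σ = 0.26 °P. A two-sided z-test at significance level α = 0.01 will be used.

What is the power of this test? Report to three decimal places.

Power ≈ 0.814

Standardized effect: d = |μ_{strain X} − μ_{strain Y}| / σ = |4.31 − 4.56| / 0.26 = 0.9615
Noncentrality parameter: δ = d / √(1/n₁ + 1/n₂) = 0.9615 / √(1/47 + 1/18) = 3.4689
Critical value for a two-sided test at α = 0.01: z_{α/2} = 2.576.
Power = Φ(δ − 2.576) + Φ(−δ − 2.576) = Φ(0.893) + Φ(-6.045) = 0.8141 + 0.0000 = 0.8141.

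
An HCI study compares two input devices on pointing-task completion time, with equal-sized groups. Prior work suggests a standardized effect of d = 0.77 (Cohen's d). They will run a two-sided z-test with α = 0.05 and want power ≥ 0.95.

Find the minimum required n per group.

For power 0.95 need Φ(δ − z_{0.025}) = 0.95, so δ = z_{0.025} + z_{0.05} = 1.960 + 1.645 = 3.605.
(For δ > 0 the lower-tail rejection region contributes negligibly to power, so the one-term inversion is standard.)
δ = d·√(n/2) ⇒ n = 2(δ/d)² = 2 × (3.605 / 0.77)² = 43.83.
Rounding up, n = 44 per group.

n = 44 per group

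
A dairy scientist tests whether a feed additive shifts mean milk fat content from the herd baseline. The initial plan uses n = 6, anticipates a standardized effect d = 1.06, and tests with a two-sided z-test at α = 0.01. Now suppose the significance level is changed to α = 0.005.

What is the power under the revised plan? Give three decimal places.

δ = d·√n = 1.06 × √6 = 2.5965 (unchanged). New critical value: z_{0.0025} = 2.807.
Revised power = Φ(δ − 2.807) + Φ(−δ − 2.807) = Φ(-0.211) + Φ(-5.403) = 0.4166 + 0.0000 = 0.4166.

Power ≈ 0.417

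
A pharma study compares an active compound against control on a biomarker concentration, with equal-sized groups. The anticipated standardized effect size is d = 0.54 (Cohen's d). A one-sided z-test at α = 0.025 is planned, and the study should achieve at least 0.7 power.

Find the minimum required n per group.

n = 43 per group

Set Φ(δ − 1.960) = 0.7; then δ − 1.960 = Φ⁻¹(0.7) = 0.524, giving δ = 2.484.
δ = d·√(n/2) ⇒ n = 2(δ/d)² = 2 × (2.484 / 0.54)² = 42.33.
Round up to the next whole unit.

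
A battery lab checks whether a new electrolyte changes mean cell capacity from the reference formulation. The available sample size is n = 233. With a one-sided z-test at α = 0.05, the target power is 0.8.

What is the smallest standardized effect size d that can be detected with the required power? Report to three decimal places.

Need Φ(δ − 1.645) = 0.8, so δ = 1.645 + 0.842 = 2.486.
δ = d·√n ⇒ d = δ/√n = 2.486/√233 = 0.1629.

d ≈ 0.163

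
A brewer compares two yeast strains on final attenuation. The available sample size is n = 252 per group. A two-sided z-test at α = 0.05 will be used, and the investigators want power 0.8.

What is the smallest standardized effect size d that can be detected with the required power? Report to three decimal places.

Required noncentrality: δ = z_{0.025} + z_{0.20} = 1.960 + 0.842 = 2.802.
(The second rejection-region term Φ(−δ − z_{α/2}) is negligible and dropped.)
δ = d·√(n/2) ⇒ d = δ/√(n/2) = 2.802/√(252/2) = 0.2496.

d ≈ 0.250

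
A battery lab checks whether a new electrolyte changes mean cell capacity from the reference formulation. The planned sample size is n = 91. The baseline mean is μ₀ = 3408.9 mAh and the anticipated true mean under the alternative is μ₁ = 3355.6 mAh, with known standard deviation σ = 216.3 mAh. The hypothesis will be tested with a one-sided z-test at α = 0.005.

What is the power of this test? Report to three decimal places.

Power ≈ 0.411

Standardized effect: d = |μ₁ − μ₀| / σ = |3355.6 − 3408.9| / 216.3 = 0.2464
Noncentrality parameter: δ = d·√n = 0.2464 × √91 = 2.3507
Critical value for a one-sided test at α = 0.005: z_α = 2.576.
Power = P(Z > 2.576 − δ) = Φ(-0.225) = 0.4109.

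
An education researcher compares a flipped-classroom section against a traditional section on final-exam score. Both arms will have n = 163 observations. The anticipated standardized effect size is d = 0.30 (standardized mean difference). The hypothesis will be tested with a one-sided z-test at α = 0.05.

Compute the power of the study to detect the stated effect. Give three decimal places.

Noncentrality parameter: δ = d·√(n/2) = 0.30 × √(163/2) = 2.7083
Critical value for a one-sided test at α = 0.05: z_α = 1.645.
Power = P(Z > 1.645 − δ) = Φ(1.063) = 0.8562.

Power ≈ 0.856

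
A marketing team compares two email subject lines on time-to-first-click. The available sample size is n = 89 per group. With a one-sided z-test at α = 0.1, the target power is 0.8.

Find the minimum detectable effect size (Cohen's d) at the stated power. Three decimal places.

d ≈ 0.318

Required noncentrality: δ = z_{0.1} + z_{0.20} = 1.282 + 0.842 = 2.123.
δ = d·√(n/2) ⇒ d = δ/√(n/2) = 2.123/√(89/2) = 0.3183.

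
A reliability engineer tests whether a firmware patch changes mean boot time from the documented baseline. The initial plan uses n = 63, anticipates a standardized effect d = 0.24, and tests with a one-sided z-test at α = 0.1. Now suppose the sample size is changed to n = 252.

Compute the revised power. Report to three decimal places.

Power ≈ 0.994

With n = 252: δ = d·√n = 0.24 × √252 = 3.8099. Critical value z_{0.1} = 1.282.
Revised power = Φ(δ − 1.282) = Φ(2.528) = 0.9943.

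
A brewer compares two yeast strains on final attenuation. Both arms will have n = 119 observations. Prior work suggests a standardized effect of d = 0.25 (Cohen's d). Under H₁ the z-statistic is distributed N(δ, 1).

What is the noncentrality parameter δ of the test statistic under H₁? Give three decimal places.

δ ≈ 1.928

δ = d·√(n/2) = 0.25 × √(119/2) = 1.9284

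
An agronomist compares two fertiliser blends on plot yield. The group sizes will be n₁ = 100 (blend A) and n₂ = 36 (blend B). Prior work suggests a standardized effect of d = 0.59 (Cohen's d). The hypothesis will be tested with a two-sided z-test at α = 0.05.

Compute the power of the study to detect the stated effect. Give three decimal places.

Noncentrality parameter: δ = d / √(1/n₁ + 1/n₂) = 0.59 / √(1/100 + 1/36) = 3.0355
Two-sided α = 0.05 → critical value z_{0.025} = 1.960.
Power = Φ(δ − 1.960) + Φ(−δ − 1.960) = Φ(1.076) + Φ(-4.995) = 0.8589 + 0.0000 = 0.8589.

Power ≈ 0.859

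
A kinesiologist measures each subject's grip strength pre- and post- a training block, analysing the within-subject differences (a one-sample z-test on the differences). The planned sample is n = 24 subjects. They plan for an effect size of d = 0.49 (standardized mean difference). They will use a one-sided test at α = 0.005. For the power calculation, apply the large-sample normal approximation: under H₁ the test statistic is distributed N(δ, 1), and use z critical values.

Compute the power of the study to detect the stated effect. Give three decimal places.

Power ≈ 0.430

Noncentrality parameter: δ = d·√n = 0.49 × √24 = 2.4005
One-sided α = 0.005 → critical value z_{0.005} = 2.576.
Power = P(Z > 2.576 − δ) = Φ(-0.175) = 0.4304.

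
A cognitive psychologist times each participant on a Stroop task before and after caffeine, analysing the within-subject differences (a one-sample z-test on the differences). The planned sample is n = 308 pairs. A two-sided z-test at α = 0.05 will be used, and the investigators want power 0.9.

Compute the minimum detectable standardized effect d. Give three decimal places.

d ≈ 0.185

Required noncentrality: δ = z_{0.025} + z_{0.10} = 1.960 + 1.282 = 3.242.
(The second rejection-region term Φ(−δ − z_{α/2}) is negligible and dropped.)
δ = d·√n ⇒ d = δ/√n = 3.242/√308 = 0.1847.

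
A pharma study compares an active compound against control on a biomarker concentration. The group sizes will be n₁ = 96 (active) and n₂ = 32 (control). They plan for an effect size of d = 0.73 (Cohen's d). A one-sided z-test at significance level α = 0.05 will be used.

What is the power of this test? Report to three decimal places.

Power ≈ 0.973

Noncentrality parameter: δ = d / √(1/n₁ + 1/n₂) = 0.73 / √(1/96 + 1/32) = 3.5763
One-sided α = 0.05 → critical value z_{0.05} = 1.645.
Power = P(Z > 1.645 − δ) = Φ(1.931) = 0.9733.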